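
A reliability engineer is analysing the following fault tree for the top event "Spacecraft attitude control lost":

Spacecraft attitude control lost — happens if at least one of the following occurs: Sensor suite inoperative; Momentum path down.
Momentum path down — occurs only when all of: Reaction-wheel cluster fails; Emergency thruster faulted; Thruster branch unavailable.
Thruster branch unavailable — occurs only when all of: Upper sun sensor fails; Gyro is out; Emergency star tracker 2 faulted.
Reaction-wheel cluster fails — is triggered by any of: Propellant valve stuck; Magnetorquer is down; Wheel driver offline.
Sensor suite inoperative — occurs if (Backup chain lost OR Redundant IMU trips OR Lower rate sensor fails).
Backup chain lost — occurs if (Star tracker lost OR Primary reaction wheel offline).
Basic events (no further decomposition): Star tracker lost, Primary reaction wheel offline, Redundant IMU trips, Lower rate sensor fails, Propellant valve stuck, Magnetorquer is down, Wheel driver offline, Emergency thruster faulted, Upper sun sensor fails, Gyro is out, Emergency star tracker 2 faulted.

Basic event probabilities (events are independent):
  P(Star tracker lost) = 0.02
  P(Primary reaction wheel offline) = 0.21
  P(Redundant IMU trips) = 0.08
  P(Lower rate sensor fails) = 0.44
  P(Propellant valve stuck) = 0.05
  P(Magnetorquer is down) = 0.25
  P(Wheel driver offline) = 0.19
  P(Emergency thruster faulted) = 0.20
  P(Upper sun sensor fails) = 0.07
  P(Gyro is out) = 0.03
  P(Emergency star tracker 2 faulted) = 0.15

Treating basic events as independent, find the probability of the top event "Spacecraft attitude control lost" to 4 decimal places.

P(Backup chain lost) [OR] = 1 − (1−0.02) × (1−0.21) = 0.225800
P(Sensor suite inoperative) [OR] = 1 − (1−0.225800) × (1−0.08) × (1−0.44) = 0.601132
P(Reaction-wheel cluster fails) [OR] = 1 − (1−0.05) × (1−0.25) × (1−0.19) = 0.422875
P(Thruster branch unavailable) [AND] = 0.07 × 0.03 × 0.15 = 0.000315
P(Momentum path down) [AND] = 0.422875 × 0.20 × 0.000315 = 0.000027
P(Spacecraft attitude control lost) [OR] = 1 − (1−0.601132) × (1−0.000027) = 0.601143
Rounded to 4 decimal places: P(Spacecraft attitude control lost) ≈ 0.6011.

0.6011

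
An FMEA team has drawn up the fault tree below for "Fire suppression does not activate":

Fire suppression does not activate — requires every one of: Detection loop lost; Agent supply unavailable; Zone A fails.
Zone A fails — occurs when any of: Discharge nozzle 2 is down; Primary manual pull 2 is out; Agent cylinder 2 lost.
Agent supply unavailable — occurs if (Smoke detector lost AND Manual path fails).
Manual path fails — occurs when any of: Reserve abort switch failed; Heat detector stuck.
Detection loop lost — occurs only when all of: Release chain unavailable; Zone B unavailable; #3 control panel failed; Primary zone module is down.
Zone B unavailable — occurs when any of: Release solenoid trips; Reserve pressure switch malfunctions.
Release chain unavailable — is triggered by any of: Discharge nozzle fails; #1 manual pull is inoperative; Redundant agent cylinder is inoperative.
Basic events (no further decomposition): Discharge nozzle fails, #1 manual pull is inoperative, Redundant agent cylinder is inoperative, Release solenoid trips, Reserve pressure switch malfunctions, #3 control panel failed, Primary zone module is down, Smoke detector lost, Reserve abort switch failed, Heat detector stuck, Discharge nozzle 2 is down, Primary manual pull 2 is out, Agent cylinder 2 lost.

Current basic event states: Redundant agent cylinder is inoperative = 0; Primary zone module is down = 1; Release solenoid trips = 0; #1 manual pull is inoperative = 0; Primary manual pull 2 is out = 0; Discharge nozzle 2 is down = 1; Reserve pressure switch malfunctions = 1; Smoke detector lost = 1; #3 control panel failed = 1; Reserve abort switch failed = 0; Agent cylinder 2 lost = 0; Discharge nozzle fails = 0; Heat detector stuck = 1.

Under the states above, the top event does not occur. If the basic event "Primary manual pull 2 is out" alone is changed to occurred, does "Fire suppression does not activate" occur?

Counterfactual: set "Primary manual pull 2 is out" to occurred.
Release chain unavailable [OR]: Discharge nozzle fails=not, #1 manual pull is inoperative=not, Redundant agent cylinder is inoperative=not → no input occurs → does not occur.
Zone B unavailable [OR]: Release solenoid trips=not, Reserve pressure switch malfunctions=occurs → at least one input occurs → occurs.
Detection loop lost [AND]: Release chain unavailable=not, Zone B unavailable=occurs, #3 control panel failed=occurs, Primary zone module is down=occurs → not all inputs occur → does not occur.
Manual path fails [OR]: Reserve abort switch failed=not, Heat detector stuck=occurs → at least one input occurs → occurs.
Agent supply unavailable [AND]: Smoke detector lost=occurs, Manual path fails=occurs → all inputs occur → occurs.
Zone A fails [OR]: Discharge nozzle 2 is down=occurs, Primary manual pull 2 is out=occurs, Agent cylinder 2 lost=not → at least one input occurs → occurs.
Fire suppression does not activate [AND]: Detection loop lost=not, Agent supply unavailable=occurs, Zone A fails=occurs → not all inputs occur → does not occur.

No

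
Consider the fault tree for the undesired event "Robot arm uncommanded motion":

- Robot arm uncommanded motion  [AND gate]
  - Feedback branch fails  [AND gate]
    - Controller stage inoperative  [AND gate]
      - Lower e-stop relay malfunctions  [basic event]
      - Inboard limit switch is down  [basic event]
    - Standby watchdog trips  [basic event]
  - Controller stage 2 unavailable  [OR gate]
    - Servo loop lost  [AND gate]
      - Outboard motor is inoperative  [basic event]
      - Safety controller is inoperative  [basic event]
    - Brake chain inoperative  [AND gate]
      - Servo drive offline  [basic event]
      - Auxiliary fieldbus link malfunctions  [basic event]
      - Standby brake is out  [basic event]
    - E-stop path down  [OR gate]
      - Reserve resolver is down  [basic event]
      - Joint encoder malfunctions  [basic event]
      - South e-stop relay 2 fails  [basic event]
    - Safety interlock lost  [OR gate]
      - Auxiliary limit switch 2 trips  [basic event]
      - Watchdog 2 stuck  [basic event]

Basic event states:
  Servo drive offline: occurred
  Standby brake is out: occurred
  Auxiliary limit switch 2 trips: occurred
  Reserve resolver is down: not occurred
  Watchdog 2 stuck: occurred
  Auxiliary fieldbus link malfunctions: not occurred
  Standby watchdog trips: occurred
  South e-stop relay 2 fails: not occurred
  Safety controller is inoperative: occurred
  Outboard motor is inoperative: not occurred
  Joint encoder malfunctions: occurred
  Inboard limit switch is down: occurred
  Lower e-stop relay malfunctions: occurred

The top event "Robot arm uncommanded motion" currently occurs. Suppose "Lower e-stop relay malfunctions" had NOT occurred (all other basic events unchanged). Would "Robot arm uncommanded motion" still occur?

No

Counterfactual: set "Lower e-stop relay malfunctions" to not occurred.
Controller stage inoperative [AND]: Lower e-stop relay malfunctions=not, Inboard limit switch is down=occurs → not all inputs occur → does not occur.
Feedback branch fails [AND]: Controller stage inoperative=not, Standby watchdog trips=occurs → not all inputs occur → does not occur.
Servo loop lost [AND]: Outboard motor is inoperative=not, Safety controller is inoperative=occurs → not all inputs occur → does not occur.
Brake chain inoperative [AND]: Servo drive offline=occurs, Auxiliary fieldbus link malfunctions=not, Standby brake is out=occurs → not all inputs occur → does not occur.
E-stop path down [OR]: Reserve resolver is down=not, Joint encoder malfunctions=occurs, South e-stop relay 2 fails=not → at least one input occurs → occurs.
Safety interlock lost [OR]: Auxiliary limit switch 2 trips=occurs, Watchdog 2 stuck=occurs → at least one input occurs → occurs.
Controller stage 2 unavailable [OR]: Servo loop lost=not, Brake chain inoperative=not, E-stop path down=occurs, Safety interlock lost=occurs → at least one input occurs → occurs.
Robot arm uncommanded motion [AND]: Feedback branch fails=not, Controller stage 2 unavailable=occurs → not all inputs occur → does not occur.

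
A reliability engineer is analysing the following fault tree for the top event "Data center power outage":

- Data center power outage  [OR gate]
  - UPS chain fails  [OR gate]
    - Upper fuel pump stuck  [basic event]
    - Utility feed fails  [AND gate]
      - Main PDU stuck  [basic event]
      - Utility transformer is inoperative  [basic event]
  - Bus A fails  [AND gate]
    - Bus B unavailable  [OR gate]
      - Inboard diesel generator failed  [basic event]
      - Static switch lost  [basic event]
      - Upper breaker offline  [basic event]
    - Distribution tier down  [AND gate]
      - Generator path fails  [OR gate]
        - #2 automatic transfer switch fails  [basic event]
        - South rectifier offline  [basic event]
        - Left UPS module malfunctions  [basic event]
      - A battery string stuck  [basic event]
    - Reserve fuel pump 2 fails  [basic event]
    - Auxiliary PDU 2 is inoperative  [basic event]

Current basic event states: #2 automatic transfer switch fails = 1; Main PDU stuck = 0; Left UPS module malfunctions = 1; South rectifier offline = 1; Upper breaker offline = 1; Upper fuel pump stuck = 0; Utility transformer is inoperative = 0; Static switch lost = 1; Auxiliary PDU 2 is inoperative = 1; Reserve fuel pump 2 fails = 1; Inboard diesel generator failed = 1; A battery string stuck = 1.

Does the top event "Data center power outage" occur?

Utility feed fails [AND]: Main PDU stuck=not, Utility transformer is inoperative=not → not all inputs occur → does not occur.
UPS chain fails [OR]: Upper fuel pump stuck=not, Utility feed fails=not → no input occurs → does not occur.
Bus B unavailable [OR]: Inboard diesel generator failed=occurs, Static switch lost=occurs, Upper breaker offline=occurs → at least one input occurs → occurs.
Generator path fails [OR]: #2 automatic transfer switch fails=occurs, South rectifier offline=occurs, Left UPS module malfunctions=occurs → at least one input occurs → occurs.
Distribution tier down [AND]: Generator path fails=occurs, A battery string stuck=occurs → all inputs occur → occurs.
Bus A fails [AND]: Bus B unavailable=occurs, Distribution tier down=occurs, Reserve fuel pump 2 fails=occurs, Auxiliary PDU 2 is inoperative=occurs → all inputs occur → occurs.
Data center power outage [OR]: UPS chain fails=not, Bus A fails=occurs → at least one input occurs → occurs.

Yes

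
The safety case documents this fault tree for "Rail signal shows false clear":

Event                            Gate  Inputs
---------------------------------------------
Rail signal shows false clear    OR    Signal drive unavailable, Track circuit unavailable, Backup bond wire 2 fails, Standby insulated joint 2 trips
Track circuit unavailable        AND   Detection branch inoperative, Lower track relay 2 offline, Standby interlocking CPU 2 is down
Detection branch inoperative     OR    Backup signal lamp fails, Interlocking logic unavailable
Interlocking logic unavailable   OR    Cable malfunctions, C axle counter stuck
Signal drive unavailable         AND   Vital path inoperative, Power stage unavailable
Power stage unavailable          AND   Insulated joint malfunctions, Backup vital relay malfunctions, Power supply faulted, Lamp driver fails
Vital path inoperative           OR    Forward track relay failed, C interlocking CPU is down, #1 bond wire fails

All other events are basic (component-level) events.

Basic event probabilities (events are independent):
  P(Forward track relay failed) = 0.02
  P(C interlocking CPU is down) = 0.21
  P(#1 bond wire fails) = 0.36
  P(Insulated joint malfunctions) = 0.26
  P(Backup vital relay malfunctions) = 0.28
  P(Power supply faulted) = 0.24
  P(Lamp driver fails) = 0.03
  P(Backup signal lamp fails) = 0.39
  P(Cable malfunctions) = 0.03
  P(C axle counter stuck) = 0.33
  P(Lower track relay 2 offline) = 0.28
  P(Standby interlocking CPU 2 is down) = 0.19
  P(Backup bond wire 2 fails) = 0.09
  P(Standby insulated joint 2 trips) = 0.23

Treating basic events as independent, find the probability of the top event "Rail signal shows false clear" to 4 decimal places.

0.3220

P(Vital path inoperative) [OR] = 1 − (1−0.02) × (1−0.21) × (1−0.36) = 0.504512
P(Power stage unavailable) [AND] = 0.26 × 0.28 × 0.24 × 0.03 = 0.000524
P(Signal drive unavailable) [AND] = 0.504512 × 0.000524 = 0.000264
P(Interlocking logic unavailable) [OR] = 1 − (1−0.03) × (1−0.33) = 0.350100
P(Detection branch inoperative) [OR] = 1 − (1−0.39) × (1−0.350100) = 0.603561
P(Track circuit unavailable) [AND] = 0.603561 × 0.28 × 0.19 = 0.032109
P(Rail signal shows false clear) [OR] = 1 − (1−0.000264) × (1−0.032109) × (1−0.09) × (1−0.23) = 0.321978
Rounded to 4 decimal places: P(Rail signal shows false clear) ≈ 0.3220.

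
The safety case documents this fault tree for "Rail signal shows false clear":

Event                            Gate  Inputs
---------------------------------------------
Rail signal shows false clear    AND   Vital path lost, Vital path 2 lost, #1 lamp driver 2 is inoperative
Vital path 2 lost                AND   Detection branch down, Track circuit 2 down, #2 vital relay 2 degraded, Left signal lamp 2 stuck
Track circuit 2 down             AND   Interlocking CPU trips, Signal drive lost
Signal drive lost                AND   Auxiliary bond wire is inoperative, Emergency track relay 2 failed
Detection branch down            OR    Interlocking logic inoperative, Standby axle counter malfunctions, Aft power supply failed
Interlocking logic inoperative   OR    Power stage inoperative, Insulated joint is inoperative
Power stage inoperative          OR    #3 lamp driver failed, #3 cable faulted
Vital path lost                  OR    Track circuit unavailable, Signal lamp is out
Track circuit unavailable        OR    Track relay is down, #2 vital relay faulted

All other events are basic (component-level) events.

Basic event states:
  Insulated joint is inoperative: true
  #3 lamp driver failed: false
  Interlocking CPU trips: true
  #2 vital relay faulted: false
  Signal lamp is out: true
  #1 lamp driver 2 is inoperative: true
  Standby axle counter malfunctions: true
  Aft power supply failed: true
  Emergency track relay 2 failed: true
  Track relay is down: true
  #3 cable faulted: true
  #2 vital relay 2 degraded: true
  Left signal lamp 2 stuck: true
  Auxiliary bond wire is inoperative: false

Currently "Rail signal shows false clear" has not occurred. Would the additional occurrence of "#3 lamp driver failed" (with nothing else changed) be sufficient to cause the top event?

Counterfactual: set "#3 lamp driver failed" to occurred.
Track circuit unavailable [OR]: Track relay is down=occurs, #2 vital relay faulted=not → at least one input occurs → occurs.
Vital path lost [OR]: Track circuit unavailable=occurs, Signal lamp is out=occurs → at least one input occurs → occurs.
Power stage inoperative [OR]: #3 lamp driver failed=occurs, #3 cable faulted=occurs → at least one input occurs → occurs.
Interlocking logic inoperative [OR]: Power stage inoperative=occurs, Insulated joint is inoperative=occurs → at least one input occurs → occurs.
Detection branch down [OR]: Interlocking logic inoperative=occurs, Standby axle counter malfunctions=occurs, Aft power supply failed=occurs → at least one input occurs → occurs.
Signal drive lost [AND]: Auxiliary bond wire is inoperative=not, Emergency track relay 2 failed=occurs → not all inputs occur → does not occur.
Track circuit 2 down [AND]: Interlocking CPU trips=occurs, Signal drive lost=not → not all inputs occur → does not occur.
Vital path 2 lost [AND]: Detection branch down=occurs, Track circuit 2 down=not, #2 vital relay 2 degraded=occurs, Left signal lamp 2 stuck=occurs → not all inputs occur → does not occur.
Rail signal shows false clear [AND]: Vital path lost=occurs, Vital path 2 lost=not, #1 lamp driver 2 is inoperative=occurs → not all inputs occur → does not occur.

No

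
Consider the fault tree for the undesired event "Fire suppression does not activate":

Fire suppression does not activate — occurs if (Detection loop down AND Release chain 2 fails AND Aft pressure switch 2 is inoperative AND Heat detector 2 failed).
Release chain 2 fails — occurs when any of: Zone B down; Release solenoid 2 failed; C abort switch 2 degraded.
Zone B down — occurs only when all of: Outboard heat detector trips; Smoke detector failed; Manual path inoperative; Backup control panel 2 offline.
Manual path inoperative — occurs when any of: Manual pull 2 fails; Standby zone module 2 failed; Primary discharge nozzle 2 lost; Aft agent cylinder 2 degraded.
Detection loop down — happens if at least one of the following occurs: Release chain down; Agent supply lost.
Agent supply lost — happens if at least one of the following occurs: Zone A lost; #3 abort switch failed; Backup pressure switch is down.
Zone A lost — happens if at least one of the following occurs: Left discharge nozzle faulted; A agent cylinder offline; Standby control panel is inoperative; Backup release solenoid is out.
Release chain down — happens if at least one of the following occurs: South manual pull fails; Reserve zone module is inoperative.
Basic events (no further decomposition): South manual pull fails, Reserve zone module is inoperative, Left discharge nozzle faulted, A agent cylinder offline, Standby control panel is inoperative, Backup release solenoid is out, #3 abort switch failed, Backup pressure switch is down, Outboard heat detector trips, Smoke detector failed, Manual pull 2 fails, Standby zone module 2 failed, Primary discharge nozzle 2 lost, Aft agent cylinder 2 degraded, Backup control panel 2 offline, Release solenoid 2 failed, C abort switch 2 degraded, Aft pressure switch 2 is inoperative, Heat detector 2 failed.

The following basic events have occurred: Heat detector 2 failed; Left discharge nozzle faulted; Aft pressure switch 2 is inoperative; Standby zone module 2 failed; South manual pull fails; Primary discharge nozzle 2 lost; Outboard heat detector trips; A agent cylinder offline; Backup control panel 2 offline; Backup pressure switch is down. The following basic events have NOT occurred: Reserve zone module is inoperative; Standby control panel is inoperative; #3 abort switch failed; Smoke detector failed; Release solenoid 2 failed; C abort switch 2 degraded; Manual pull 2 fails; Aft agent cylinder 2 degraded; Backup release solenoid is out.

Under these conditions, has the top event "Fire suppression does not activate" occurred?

Release chain down [OR]: South manual pull fails=occurs, Reserve zone module is inoperative=not → at least one input occurs → occurs.
Zone A lost [OR]: Left discharge nozzle faulted=occurs, A agent cylinder offline=occurs, Standby control panel is inoperative=not, Backup release solenoid is out=not → at least one input occurs → occurs.
Agent supply lost [OR]: Zone A lost=occurs, #3 abort switch failed=not, Backup pressure switch is down=occurs → at least one input occurs → occurs.
Detection loop down [OR]: Release chain down=occurs, Agent supply lost=occurs → at least one input occurs → occurs.
Manual path inoperative [OR]: Manual pull 2 fails=not, Standby zone module 2 failed=occurs, Primary discharge nozzle 2 lost=occurs, Aft agent cylinder 2 degraded=not → at least one input occurs → occurs.
Zone B down [AND]: Outboard heat detector trips=occurs, Smoke detector failed=not, Manual path inoperative=occurs, Backup control panel 2 offline=occurs → not all inputs occur → does not occur.
Release chain 2 fails [OR]: Zone B down=not, Release solenoid 2 failed=not, C abort switch 2 degraded=not → no input occurs → does not occur.
Fire suppression does not activate [AND]: Detection loop down=occurs, Release chain 2 fails=not, Aft pressure switch 2 is inoperative=occurs, Heat detector 2 failed=occurs → not all inputs occur → does not occur.

No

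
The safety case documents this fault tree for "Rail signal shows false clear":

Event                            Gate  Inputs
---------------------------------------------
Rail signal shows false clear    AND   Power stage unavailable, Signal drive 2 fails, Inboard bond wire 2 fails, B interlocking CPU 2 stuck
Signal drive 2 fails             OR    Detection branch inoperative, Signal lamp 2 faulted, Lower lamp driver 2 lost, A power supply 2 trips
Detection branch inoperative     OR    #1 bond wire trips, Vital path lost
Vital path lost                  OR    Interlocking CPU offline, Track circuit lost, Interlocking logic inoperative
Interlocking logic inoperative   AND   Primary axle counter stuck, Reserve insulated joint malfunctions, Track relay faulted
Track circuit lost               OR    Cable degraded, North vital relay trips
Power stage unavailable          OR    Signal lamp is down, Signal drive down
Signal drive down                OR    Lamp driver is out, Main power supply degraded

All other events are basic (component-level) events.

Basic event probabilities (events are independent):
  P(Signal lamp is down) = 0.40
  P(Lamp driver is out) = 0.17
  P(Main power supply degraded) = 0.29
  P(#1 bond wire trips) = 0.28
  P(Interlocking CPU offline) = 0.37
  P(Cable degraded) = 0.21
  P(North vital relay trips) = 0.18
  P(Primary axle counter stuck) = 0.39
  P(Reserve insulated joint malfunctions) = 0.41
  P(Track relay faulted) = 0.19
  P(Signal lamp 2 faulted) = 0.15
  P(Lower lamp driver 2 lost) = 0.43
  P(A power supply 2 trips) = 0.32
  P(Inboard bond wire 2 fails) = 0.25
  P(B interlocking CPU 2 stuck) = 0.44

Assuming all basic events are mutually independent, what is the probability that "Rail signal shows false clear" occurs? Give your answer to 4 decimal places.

0.0644

P(Signal drive down) [OR] = 1 − (1−0.17) × (1−0.29) = 0.410700
P(Power stage unavailable) [OR] = 1 − (1−0.40) × (1−0.410700) = 0.646420
P(Track circuit lost) [OR] = 1 − (1−0.21) × (1−0.18) = 0.352200
P(Interlocking logic inoperative) [AND] = 0.39 × 0.41 × 0.19 = 0.030381
P(Vital path lost) [OR] = 1 − (1−0.37) × (1−0.352200) × (1−0.030381) = 0.604285
P(Detection branch inoperative) [OR] = 1 − (1−0.28) × (1−0.604285) = 0.715085
P(Signal drive 2 fails) [OR] = 1 − (1−0.715085) × (1−0.15) × (1−0.43) × (1−0.32) = 0.906132
P(Rail signal shows false clear) [AND] = 0.646420 × 0.906132 × 0.25 × 0.44 = 0.064432
Rounded to 4 decimal places: P(Rail signal shows false clear) ≈ 0.0644.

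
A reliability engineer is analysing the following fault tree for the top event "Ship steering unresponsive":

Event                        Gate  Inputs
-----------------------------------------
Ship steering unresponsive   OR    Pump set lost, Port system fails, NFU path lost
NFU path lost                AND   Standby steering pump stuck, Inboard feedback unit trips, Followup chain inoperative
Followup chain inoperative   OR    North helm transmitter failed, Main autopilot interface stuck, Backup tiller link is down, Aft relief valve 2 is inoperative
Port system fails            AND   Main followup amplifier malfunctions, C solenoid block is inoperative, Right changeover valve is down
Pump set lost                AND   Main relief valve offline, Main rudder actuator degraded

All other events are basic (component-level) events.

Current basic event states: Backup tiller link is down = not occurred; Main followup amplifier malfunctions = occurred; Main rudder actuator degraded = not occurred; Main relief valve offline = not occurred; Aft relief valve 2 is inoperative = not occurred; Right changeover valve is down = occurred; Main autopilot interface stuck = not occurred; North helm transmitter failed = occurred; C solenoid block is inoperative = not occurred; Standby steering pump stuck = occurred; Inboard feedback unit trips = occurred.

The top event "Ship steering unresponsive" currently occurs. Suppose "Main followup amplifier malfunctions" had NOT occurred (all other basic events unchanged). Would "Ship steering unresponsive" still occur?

Counterfactual: set "Main followup amplifier malfunctions" to not occurred.
Pump set lost [AND]: Main relief valve offline=not, Main rudder actuator degraded=not → not all inputs occur → does not occur.
Port system fails [AND]: Main followup amplifier malfunctions=not, C solenoid block is inoperative=not, Right changeover valve is down=occurs → not all inputs occur → does not occur.
Followup chain inoperative [OR]: North helm transmitter failed=occurs, Main autopilot interface stuck=not, Backup tiller link is down=not, Aft relief valve 2 is inoperative=not → at least one input occurs → occurs.
NFU path lost [AND]: Standby steering pump stuck=occurs, Inboard feedback unit trips=occurs, Followup chain inoperative=occurs → all inputs occur → occurs.
Ship steering unresponsive [OR]: Pump set lost=not, Port system fails=not, NFU path lost=occurs → at least one input occurs → occurs.

Yes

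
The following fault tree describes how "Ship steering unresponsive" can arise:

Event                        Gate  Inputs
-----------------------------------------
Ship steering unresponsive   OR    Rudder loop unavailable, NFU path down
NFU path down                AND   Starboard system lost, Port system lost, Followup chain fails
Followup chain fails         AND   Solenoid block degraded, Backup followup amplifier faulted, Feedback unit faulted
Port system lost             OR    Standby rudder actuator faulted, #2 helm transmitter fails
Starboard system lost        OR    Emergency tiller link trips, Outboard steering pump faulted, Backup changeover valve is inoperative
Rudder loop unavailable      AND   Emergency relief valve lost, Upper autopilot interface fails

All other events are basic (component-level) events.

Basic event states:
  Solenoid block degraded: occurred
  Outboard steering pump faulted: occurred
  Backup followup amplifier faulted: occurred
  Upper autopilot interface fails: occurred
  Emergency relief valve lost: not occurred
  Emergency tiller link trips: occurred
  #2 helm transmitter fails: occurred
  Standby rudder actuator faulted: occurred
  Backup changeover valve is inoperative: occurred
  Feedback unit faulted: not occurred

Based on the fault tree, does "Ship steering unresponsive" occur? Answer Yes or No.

No

Rudder loop unavailable [AND]: Emergency relief valve lost=not, Upper autopilot interface fails=occurs → not all inputs occur → does not occur.
Starboard system lost [OR]: Emergency tiller link trips=occurs, Outboard steering pump faulted=occurs, Backup changeover valve is inoperative=occurs → at least one input occurs → occurs.
Port system lost [OR]: Standby rudder actuator faulted=occurs, #2 helm transmitter fails=occurs → at least one input occurs → occurs.
Followup chain fails [AND]: Solenoid block degraded=occurs, Backup followup amplifier faulted=occurs, Feedback unit faulted=not → not all inputs occur → does not occur.
NFU path down [AND]: Starboard system lost=occurs, Port system lost=occurs, Followup chain fails=not → not all inputs occur → does not occur.
Ship steering unresponsive [OR]: Rudder loop unavailable=not, NFU path down=not → no input occurs → does not occur.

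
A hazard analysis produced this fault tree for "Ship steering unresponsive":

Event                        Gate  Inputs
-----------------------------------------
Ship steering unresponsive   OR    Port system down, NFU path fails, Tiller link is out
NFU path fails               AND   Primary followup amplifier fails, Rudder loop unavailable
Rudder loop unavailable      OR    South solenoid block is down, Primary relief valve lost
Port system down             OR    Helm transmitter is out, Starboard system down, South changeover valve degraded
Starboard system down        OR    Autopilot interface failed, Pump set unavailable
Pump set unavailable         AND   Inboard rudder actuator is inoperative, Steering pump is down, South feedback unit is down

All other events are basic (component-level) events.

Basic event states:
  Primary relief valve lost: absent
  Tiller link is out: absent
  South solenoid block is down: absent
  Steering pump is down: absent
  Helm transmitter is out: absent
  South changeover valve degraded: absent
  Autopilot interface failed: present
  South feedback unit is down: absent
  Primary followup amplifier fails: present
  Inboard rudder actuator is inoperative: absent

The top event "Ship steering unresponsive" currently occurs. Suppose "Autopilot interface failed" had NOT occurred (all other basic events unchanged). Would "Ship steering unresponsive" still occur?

No

Counterfactual: set "Autopilot interface failed" to not occurred.
Pump set unavailable [AND]: Inboard rudder actuator is inoperative=not, Steering pump is down=not, South feedback unit is down=not → not all inputs occur → does not occur.
Starboard system down [OR]: Autopilot interface failed=not, Pump set unavailable=not → no input occurs → does not occur.
Port system down [OR]: Helm transmitter is out=not, Starboard system down=not, South changeover valve degraded=not → no input occurs → does not occur.
Rudder loop unavailable [OR]: South solenoid block is down=not, Primary relief valve lost=not → no input occurs → does not occur.
NFU path fails [AND]: Primary followup amplifier fails=occurs, Rudder loop unavailable=not → not all inputs occur → does not occur.
Ship steering unresponsive [OR]: Port system down=not, NFU path fails=not, Tiller link is out=not → no input occurs → does not occur.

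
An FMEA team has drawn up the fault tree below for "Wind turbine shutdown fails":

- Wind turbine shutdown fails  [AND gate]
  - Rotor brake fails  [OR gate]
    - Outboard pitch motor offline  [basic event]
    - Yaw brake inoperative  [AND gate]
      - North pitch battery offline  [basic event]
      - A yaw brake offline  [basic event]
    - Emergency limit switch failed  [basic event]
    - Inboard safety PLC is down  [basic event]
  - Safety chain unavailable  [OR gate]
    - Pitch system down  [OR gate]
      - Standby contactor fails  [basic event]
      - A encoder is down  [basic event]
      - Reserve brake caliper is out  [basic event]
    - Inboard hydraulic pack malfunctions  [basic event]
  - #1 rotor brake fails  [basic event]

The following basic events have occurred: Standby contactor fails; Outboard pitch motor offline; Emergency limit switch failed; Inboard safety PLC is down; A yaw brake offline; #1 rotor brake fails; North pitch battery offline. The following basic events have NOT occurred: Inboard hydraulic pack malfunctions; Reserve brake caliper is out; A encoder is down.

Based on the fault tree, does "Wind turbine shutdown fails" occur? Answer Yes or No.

Yaw brake inoperative [AND]: North pitch battery offline=occurs, A yaw brake offline=occurs → all inputs occur → occurs.
Rotor brake fails [OR]: Outboard pitch motor offline=occurs, Yaw brake inoperative=occurs, Emergency limit switch failed=occurs, Inboard safety PLC is down=occurs → at least one input occurs → occurs.
Pitch system down [OR]: Standby contactor fails=occurs, A encoder is down=not, Reserve brake caliper is out=not → at least one input occurs → occurs.
Safety chain unavailable [OR]: Pitch system down=occurs, Inboard hydraulic pack malfunctions=not → at least one input occurs → occurs.
Wind turbine shutdown fails [AND]: Rotor brake fails=occurs, Safety chain unavailable=occurs, #1 rotor brake fails=occurs → all inputs occur → occurs.

Yes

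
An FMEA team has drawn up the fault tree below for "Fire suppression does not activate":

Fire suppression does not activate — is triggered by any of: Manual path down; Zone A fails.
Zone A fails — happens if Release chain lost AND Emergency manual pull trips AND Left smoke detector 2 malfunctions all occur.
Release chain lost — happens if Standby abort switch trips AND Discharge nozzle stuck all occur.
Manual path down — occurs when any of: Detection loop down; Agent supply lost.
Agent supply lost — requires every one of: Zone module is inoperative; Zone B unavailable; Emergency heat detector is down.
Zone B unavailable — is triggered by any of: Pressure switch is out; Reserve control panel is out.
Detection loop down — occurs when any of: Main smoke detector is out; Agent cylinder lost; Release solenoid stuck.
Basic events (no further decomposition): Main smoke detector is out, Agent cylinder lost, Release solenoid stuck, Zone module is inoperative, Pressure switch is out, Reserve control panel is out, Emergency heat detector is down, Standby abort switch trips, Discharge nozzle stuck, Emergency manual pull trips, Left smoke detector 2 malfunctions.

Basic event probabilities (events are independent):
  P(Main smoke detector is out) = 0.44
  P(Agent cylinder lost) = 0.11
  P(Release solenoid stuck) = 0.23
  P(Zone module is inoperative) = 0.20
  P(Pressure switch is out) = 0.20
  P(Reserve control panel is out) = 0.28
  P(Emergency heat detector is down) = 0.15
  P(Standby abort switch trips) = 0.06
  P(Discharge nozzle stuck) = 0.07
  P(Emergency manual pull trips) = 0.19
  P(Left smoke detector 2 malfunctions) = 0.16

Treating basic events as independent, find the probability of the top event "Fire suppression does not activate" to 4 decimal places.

0.6212

P(Detection loop down) [OR] = 1 − (1−0.44) × (1−0.11) × (1−0.23) = 0.616232
P(Zone B unavailable) [OR] = 1 − (1−0.20) × (1−0.28) = 0.424000
P(Agent supply lost) [AND] = 0.20 × 0.424000 × 0.15 = 0.012720
P(Manual path down) [OR] = 1 − (1−0.616232) × (1−0.012720) = 0.621114
P(Release chain lost) [AND] = 0.06 × 0.07 = 0.004200
P(Zone A fails) [AND] = 0.004200 × 0.19 × 0.16 = 0.000128
P(Fire suppression does not activate) [OR] = 1 − (1−0.621114) × (1−0.000128) = 0.621162
Rounded to 4 decimal places: P(Fire suppression does not activate) ≈ 0.6212.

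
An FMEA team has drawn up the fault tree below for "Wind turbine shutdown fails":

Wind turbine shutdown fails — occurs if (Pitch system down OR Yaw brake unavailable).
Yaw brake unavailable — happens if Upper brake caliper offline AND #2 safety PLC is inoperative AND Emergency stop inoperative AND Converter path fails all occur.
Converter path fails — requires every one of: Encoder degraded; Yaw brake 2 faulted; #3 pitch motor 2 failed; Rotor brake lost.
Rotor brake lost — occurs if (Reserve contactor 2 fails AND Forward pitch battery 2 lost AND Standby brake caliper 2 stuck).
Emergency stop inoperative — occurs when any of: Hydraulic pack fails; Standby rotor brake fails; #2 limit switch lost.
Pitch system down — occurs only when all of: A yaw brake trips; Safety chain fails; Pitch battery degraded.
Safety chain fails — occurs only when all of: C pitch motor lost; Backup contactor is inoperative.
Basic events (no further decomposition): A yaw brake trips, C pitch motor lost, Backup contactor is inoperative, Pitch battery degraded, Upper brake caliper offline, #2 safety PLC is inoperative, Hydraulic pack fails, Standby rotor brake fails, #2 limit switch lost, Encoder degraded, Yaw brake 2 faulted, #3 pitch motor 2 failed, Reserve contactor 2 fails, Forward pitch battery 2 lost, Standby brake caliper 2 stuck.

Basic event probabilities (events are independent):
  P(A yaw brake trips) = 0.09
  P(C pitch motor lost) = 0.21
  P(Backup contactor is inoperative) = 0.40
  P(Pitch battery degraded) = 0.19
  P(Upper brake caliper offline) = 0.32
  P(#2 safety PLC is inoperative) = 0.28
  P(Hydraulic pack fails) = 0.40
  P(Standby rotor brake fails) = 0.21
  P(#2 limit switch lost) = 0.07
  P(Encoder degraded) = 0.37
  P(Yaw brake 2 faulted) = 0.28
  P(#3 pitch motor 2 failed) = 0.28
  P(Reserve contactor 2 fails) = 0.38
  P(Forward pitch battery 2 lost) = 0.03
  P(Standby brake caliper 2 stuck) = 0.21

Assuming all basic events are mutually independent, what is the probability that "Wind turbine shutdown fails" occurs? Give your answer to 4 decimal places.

P(Safety chain fails) [AND] = 0.21 × 0.40 = 0.084000
P(Pitch system down) [AND] = 0.09 × 0.084000 × 0.19 = 0.001436
P(Emergency stop inoperative) [OR] = 1 − (1−0.40) × (1−0.21) × (1−0.07) = 0.559180
P(Rotor brake lost) [AND] = 0.38 × 0.03 × 0.21 = 0.002394
P(Converter path fails) [AND] = 0.37 × 0.28 × 0.28 × 0.002394 = 0.000069
P(Yaw brake unavailable) [AND] = 0.32 × 0.28 × 0.559180 × 0.000069 = 0.000003
P(Wind turbine shutdown fails) [OR] = 1 − (1−0.001436) × (1−0.000003) = 0.001439
Rounded to 4 decimal places: P(Wind turbine shutdown fails) ≈ 0.0014.

0.0014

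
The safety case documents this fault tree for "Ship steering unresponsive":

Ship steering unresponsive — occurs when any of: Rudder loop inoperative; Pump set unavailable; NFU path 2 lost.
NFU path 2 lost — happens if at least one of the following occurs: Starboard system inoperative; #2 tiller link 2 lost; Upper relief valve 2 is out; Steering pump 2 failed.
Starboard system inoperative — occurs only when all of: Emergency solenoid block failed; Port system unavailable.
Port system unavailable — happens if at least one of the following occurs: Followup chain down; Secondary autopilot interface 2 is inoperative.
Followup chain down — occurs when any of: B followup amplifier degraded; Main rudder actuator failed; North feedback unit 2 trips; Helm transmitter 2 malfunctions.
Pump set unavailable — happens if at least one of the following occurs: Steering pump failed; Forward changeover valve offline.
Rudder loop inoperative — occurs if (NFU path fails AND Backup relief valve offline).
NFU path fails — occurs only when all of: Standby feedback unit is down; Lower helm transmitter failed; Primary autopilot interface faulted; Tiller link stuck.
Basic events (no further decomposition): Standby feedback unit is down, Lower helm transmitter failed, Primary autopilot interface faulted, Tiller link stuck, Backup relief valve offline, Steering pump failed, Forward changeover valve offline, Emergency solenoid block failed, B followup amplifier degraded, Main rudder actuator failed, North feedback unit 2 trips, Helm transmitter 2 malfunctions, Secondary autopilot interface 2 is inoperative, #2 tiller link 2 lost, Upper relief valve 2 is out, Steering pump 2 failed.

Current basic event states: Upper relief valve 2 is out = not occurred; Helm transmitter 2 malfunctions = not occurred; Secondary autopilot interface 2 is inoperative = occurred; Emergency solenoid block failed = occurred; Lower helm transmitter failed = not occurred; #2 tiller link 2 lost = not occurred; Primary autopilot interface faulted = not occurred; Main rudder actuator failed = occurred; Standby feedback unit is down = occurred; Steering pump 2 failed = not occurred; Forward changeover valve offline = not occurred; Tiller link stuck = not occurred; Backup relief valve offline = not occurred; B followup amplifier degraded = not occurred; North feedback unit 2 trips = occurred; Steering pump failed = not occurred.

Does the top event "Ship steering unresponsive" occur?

Yes

NFU path fails [AND]: Standby feedback unit is down=occurs, Lower helm transmitter failed=not, Primary autopilot interface faulted=not, Tiller link stuck=not → not all inputs occur → does not occur.
Rudder loop inoperative [AND]: NFU path fails=not, Backup relief valve offline=not → not all inputs occur → does not occur.
Pump set unavailable [OR]: Steering pump failed=not, Forward changeover valve offline=not → no input occurs → does not occur.
Followup chain down [OR]: B followup amplifier degraded=not, Main rudder actuator failed=occurs, North feedback unit 2 trips=occurs, Helm transmitter 2 malfunctions=not → at least one input occurs → occurs.
Port system unavailable [OR]: Followup chain down=occurs, Secondary autopilot interface 2 is inoperative=occurs → at least one input occurs → occurs.
Starboard system inoperative [AND]: Emergency solenoid block failed=occurs, Port system unavailable=occurs → all inputs occur → occurs.
NFU path 2 lost [OR]: Starboard system inoperative=occurs, #2 tiller link 2 lost=not, Upper relief valve 2 is out=not, Steering pump 2 failed=not → at least one input occurs → occurs.
Ship steering unresponsive [OR]: Rudder loop inoperative=not, Pump set unavailable=not, NFU path 2 lost=occurs → at least one input occurs → occurs.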